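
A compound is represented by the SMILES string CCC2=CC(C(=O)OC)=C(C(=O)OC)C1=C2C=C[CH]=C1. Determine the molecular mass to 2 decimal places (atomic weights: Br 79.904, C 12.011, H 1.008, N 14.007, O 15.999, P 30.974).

272.30 g/mol

First, the molecular formula is C16H16O4 (counting implicit H from valence).
  C: 16 × 12.011 = 192.176
  H: 16 × 1.008 = 16.128
  O: 4 × 15.999 = 63.996
Sum: 16×12.011 + 16×1.008 + 4×15.999 = 272.300 → 272.30 g/mol.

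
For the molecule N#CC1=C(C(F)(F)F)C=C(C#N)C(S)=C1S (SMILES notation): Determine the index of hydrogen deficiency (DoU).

Degree of unsaturation = (number of rings) + (number of π bonds).
Ring closures in the SMILES: 1.
π bonds: 3 double bonds (each 1 DoU), 2 triple bonds (each 2 DoU) → 7 DoU from unsaturation.
Total DoU = 1 + 7 = 8.

8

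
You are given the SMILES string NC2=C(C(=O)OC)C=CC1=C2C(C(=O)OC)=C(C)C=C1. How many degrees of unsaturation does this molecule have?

9

Degree of unsaturation = (number of rings) + (number of π bonds).
Ring closures in the SMILES: 2.
π bonds: 7 double bonds (each 1 DoU) → 7 DoU from unsaturation.
Total DoU = 2 + 7 = 9.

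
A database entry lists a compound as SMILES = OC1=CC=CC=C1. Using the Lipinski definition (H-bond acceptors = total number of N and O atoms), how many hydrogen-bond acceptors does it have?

1

N atoms: 0; O atoms: 1.
Lipinski HBA = 0 + 1 = 1.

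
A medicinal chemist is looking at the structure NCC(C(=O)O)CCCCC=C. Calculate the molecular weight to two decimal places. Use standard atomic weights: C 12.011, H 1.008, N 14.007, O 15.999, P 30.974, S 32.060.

171.24 g/mol

First, the molecular formula is C9H17NO2 (counting implicit H from valence).
  C: 9 × 12.011 = 108.099
  H: 17 × 1.008 = 17.136
  N: 1 × 14.007 = 14.007
  O: 2 × 15.999 = 31.998
Sum: 9×12.011 + 17×1.008 + 1×14.007 + 2×15.999 = 171.240 → 171.24 g/mol.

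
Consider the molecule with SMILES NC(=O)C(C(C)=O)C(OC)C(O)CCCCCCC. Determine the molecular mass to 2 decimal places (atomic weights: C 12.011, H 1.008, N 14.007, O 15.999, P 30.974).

First, the molecular formula is C14H27NO4 (counting implicit H from valence).
  C: 14 × 12.011 = 168.154
  H: 27 × 1.008 = 27.216
  N: 1 × 14.007 = 14.007
  O: 4 × 15.999 = 63.996
Sum: 14×12.011 + 27×1.008 + 1×14.007 + 4×15.999 = 273.373 → 273.37 g/mol.

273.37 g/mol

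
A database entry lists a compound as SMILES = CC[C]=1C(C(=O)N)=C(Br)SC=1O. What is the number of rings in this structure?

1

In SMILES, each pair of matching ring-closure digits denotes one ring-closing bond; the number of such bonds equals the number of independent rings.
Ring-closure bonds here: 1.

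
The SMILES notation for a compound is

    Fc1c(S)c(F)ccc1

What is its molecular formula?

Walk through each heavy atom and fill implicit hydrogens from standard valence (C 4, N 3, O 2, S 2, halogen 1); for lowercase aromatic atoms, an aromatic c carries 1 H when it has two neighbours and 0 H with three, and aromatic n carries 0 H:
  atom 1: F (halogen, monovalent) → 0 H
  atom 2: aromatic c, 3 neighbours → 0 H
  atom 3: aromatic c, 3 neighbours → 0 H
  atom 4: S, bond orders sum to 1 (valence 2) → 1 H
  atom 5: aromatic c, 3 neighbours → 0 H
  atom 6: F (halogen, monovalent) → 0 H
  atom 7: aromatic c, 2 neighbours → 1 H
  atom 8: aromatic c, 2 neighbours → 1 H
  atom 9: aromatic c, 2 neighbours → 1 H
Totals → C:6, H:4, F:2, S:1.

C6H4F2S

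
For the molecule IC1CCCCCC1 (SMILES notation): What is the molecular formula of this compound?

C7H13I

Walk through each heavy atom and fill implicit hydrogens from standard valence (C 4, N 3, O 2, S 2, halogen 1):
  atom 1: I (halogen, monovalent) → 0 H
  atom 2: C, bond orders sum to 3 (valence 4) → 1 H
  atom 3: C, bond orders sum to 2 (valence 4) → 2 H
  atom 4: C, bond orders sum to 2 (valence 4) → 2 H
  atom 5: C, bond orders sum to 2 (valence 4) → 2 H
  atom 6: C, bond orders sum to 2 (valence 4) → 2 H
  atom 7: C, bond orders sum to 2 (valence 4) → 2 H
  atom 8: C, bond orders sum to 2 (valence 4) → 2 H
Totals → C:7, H:13, I:1.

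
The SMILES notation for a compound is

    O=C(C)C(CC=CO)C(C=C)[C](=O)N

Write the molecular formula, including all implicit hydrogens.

Walk through each heavy atom and fill implicit hydrogens from standard valence (C 4, N 3, O 2, S 2, halogen 1):
  atom 1: O, bond orders sum to 2 (valence 2) → 0 H
  atom 2: C, bond orders sum to 4 (valence 4) → 0 H
  atom 3: C, bond orders sum to 1 (valence 4) → 3 H
  atom 4: C, bond orders sum to 3 (valence 4) → 1 H
  atom 5: C, bond orders sum to 2 (valence 4) → 2 H
  atom 6: C, bond orders sum to 3 (valence 4) → 1 H
  atom 7: C, bond orders sum to 3 (valence 4) → 1 H
  atom 8: O, bond orders sum to 1 (valence 2) → 1 H
  atom 9: C, bond orders sum to 3 (valence 4) → 1 H
  atom 10: C, bond orders sum to 3 (valence 4) → 1 H
  atom 11: C, bond orders sum to 2 (valence 4) → 2 H
  atom 12: C with explicit H count 0
  atom 13: O, bond orders sum to 2 (valence 2) → 0 H
  atom 14: N, bond orders sum to 1 (valence 3) → 2 H
Totals → C:10, H:15, N:1, O:3.

C10H15NO3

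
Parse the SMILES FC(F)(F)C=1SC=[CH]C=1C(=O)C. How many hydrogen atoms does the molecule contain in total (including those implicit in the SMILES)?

Walk through each heavy atom and fill implicit hydrogens from standard valence (C 4, N 3, O 2, S 2, halogen 1):
  atom 1: F (halogen, monovalent) → 0 H
  atom 2: C, bond orders sum to 4 (valence 4) → 0 H
  atom 3: F (halogen, monovalent) → 0 H
  atom 4: F (halogen, monovalent) → 0 H
  atom 5: C, bond orders sum to 4 (valence 4) → 0 H
  atom 6: S, bond orders sum to 2 (valence 2) → 0 H
  atom 7: C, bond orders sum to 3 (valence 4) → 1 H
  atom 8: C with explicit H count 1
  atom 9: C, bond orders sum to 4 (valence 4) → 0 H
  atom 10: C, bond orders sum to 4 (valence 4) → 0 H
  atom 11: O, bond orders sum to 2 (valence 2) → 0 H
  atom 12: C, bond orders sum to 1 (valence 4) → 3 H
Total hydrogens: 5.

5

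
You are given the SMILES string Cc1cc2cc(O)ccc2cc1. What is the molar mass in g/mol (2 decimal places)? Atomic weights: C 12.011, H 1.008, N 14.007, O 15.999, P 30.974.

158.20 g/mol

First, the molecular formula is C11H10O (counting implicit H from valence).
  C: 11 × 12.011 = 132.121
  H: 10 × 1.008 = 10.080
  O: 1 × 15.999 = 15.999
Sum: 11×12.011 + 10×1.008 + 1×15.999 = 158.200 → 158.20 g/mol.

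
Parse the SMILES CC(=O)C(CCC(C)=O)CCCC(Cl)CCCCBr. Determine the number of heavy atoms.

Every atom symbol written in the SMILES (organic subset) is one heavy atom; implicit H are not written.
Heavy atoms by element → Br:1, C:15, Cl:1, O:2.
Total: 19.

19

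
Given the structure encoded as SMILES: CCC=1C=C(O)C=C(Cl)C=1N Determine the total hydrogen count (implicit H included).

10

Walk through each heavy atom and fill implicit hydrogens from standard valence (C 4, N 3, O 2, S 2, halogen 1):
  atom 1: C, bond orders sum to 1 (valence 4) → 3 H
  atom 2: C, bond orders sum to 2 (valence 4) → 2 H
  atom 3: C, bond orders sum to 4 (valence 4) → 0 H
  atom 4: C, bond orders sum to 3 (valence 4) → 1 H
  atom 5: C, bond orders sum to 4 (valence 4) → 0 H
  atom 6: O, bond orders sum to 1 (valence 2) → 1 H
  atom 7: C, bond orders sum to 3 (valence 4) → 1 H
  atom 8: C, bond orders sum to 4 (valence 4) → 0 H
  atom 9: Cl (halogen, monovalent) → 0 H
  atom 10: C, bond orders sum to 4 (valence 4) → 0 H
  atom 11: N, bond orders sum to 1 (valence 3) → 2 H
Total hydrogens: 10.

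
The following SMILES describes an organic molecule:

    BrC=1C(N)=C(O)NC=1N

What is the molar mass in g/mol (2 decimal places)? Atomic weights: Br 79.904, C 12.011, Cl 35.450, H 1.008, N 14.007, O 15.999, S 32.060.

192.02 g/mol

First, the molecular formula is C4H6BrN3O (counting implicit H from valence).
  Br: 1 × 79.904 = 79.904
  C: 4 × 12.011 = 48.044
  H: 6 × 1.008 = 6.048
  N: 3 × 14.007 = 42.021
  O: 1 × 15.999 = 15.999
Sum: 1×79.904 + 4×12.011 + 6×1.008 + 3×14.007 + 1×15.999 = 192.016 → 192.02 g/mol.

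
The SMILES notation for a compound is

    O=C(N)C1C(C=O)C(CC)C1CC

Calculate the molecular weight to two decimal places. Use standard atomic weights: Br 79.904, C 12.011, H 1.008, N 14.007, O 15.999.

First, the molecular formula is C10H17NO2 (counting implicit H from valence).
  C: 10 × 12.011 = 120.110
  H: 17 × 1.008 = 17.136
  N: 1 × 14.007 = 14.007
  O: 2 × 15.999 = 31.998
Sum: 10×12.011 + 17×1.008 + 1×14.007 + 2×15.999 = 183.251 → 183.25 g/mol.

183.25 g/mol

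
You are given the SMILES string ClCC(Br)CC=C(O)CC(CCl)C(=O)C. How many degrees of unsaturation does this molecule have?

2

Molecular formula: C10H15BrCl2O2.
DoU = (2C + 2 + N − H − X) / 2, where X is the halogen count and O/S are ignored.
    = (2·10 + 2 + 0 − 15 − 3) / 2 = 4 / 2 = 2.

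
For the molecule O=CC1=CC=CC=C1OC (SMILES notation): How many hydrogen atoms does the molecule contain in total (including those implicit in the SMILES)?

Walk through each heavy atom and fill implicit hydrogens from standard valence (C 4, N 3, O 2, S 2, halogen 1):
  atom 1: O, bond orders sum to 2 (valence 2) → 0 H
  atom 2: C, bond orders sum to 3 (valence 4) → 1 H
  atom 3: C, bond orders sum to 4 (valence 4) → 0 H
  atom 4: C, bond orders sum to 3 (valence 4) → 1 H
  atom 5: C, bond orders sum to 3 (valence 4) → 1 H
  atom 6: C, bond orders sum to 3 (valence 4) → 1 H
  atom 7: C, bond orders sum to 3 (valence 4) → 1 H
  atom 8: C, bond orders sum to 4 (valence 4) → 0 H
  atom 9: O, bond orders sum to 2 (valence 2) → 0 H
  atom 10: C, bond orders sum to 1 (valence 4) → 3 H
Total hydrogens: 8.

8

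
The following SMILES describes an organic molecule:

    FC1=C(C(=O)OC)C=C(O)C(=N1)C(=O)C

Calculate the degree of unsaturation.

Molecular formula: C9H8FNO4.
DoU = (2C + 2 + N − H − X) / 2, where X is the halogen count and O/S are ignored.
    = (2·9 + 2 + 1 − 8 − 1) / 2 = 12 / 2 = 6.

6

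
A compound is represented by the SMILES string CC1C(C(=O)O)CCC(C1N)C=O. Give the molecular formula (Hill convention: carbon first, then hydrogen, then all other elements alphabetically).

C9H15NO3

Walk through each heavy atom and fill implicit hydrogens from standard valence (C 4, N 3, O 2, S 2, halogen 1):
  atom 1: C, bond orders sum to 1 (valence 4) → 3 H
  atom 2: C, bond orders sum to 3 (valence 4) → 1 H
  atom 3: C, bond orders sum to 3 (valence 4) → 1 H
  atom 4: C, bond orders sum to 4 (valence 4) → 0 H
  atom 5: O, bond orders sum to 2 (valence 2) → 0 H
  atom 6: O, bond orders sum to 1 (valence 2) → 1 H
  atom 7: C, bond orders sum to 2 (valence 4) → 2 H
  atom 8: C, bond orders sum to 2 (valence 4) → 2 H
  atom 9: C, bond orders sum to 3 (valence 4) → 1 H
  atom 10: C, bond orders sum to 3 (valence 4) → 1 H
  atom 11: N, bond orders sum to 1 (valence 3) → 2 H
  atom 12: C, bond orders sum to 3 (valence 4) → 1 H
  atom 13: O, bond orders sum to 2 (valence 2) → 0 H
Totals → C:9, H:15, N:1, O:3.
In Hill order: C9H15NO3.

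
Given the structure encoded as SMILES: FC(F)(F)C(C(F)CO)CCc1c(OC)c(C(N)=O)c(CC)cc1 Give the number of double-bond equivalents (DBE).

Molecular formula: C16H21F4NO3.
DoU = (2C + 2 + N − H − X) / 2, where X is the halogen count and O/S are ignored.
    = (2·16 + 2 + 1 − 21 − 4) / 2 = 10 / 2 = 5.

5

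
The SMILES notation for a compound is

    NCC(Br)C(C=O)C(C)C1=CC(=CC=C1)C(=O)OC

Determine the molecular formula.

C14H18BrNO3

Walk through each heavy atom and fill implicit hydrogens from standard valence (C 4, N 3, O 2, S 2, halogen 1):
  atom 1: N, bond orders sum to 1 (valence 3) → 2 H
  atom 2: C, bond orders sum to 2 (valence 4) → 2 H
  atom 3: C, bond orders sum to 3 (valence 4) → 1 H
  atom 4: Br (halogen, monovalent) → 0 H
  atom 5: C, bond orders sum to 3 (valence 4) → 1 H
  atom 6: C, bond orders sum to 3 (valence 4) → 1 H
  atom 7: O, bond orders sum to 2 (valence 2) → 0 H
  atom 8: C, bond orders sum to 3 (valence 4) → 1 H
  atom 9: C, bond orders sum to 1 (valence 4) → 3 H
  atom 10: C, bond orders sum to 4 (valence 4) → 0 H
  atom 11: C, bond orders sum to 3 (valence 4) → 1 H
  atom 12: C, bond orders sum to 4 (valence 4) → 0 H
  atom 13: C, bond orders sum to 3 (valence 4) → 1 H
  atom 14: C, bond orders sum to 3 (valence 4) → 1 H
  atom 15: C, bond orders sum to 3 (valence 4) → 1 H
  atom 16: C, bond orders sum to 4 (valence 4) → 0 H
  atom 17: O, bond orders sum to 2 (valence 2) → 0 H
  atom 18: O, bond orders sum to 2 (valence 2) → 0 H
  atom 19: C, bond orders sum to 1 (valence 4) → 3 H
Totals → C:14, H:18, Br:1, N:1, O:3.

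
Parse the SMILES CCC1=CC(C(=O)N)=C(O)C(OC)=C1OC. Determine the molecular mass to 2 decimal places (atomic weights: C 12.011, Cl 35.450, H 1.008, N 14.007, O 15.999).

First, the molecular formula is C11H15NO4 (counting implicit H from valence).
  C: 11 × 12.011 = 132.121
  H: 15 × 1.008 = 15.120
  N: 1 × 14.007 = 14.007
  O: 4 × 15.999 = 63.996
Sum: 11×12.011 + 15×1.008 + 1×14.007 + 4×15.999 = 225.244 → 225.24 g/mol.

225.24 g/mol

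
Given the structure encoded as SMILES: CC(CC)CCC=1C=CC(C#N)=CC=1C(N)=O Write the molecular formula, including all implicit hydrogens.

Walk through each heavy atom and fill implicit hydrogens from standard valence (C 4, N 3, O 2, S 2, halogen 1):
  atom 1: C, bond orders sum to 1 (valence 4) → 3 H
  atom 2: C, bond orders sum to 3 (valence 4) → 1 H
  atom 3: C, bond orders sum to 2 (valence 4) → 2 H
  atom 4: C, bond orders sum to 1 (valence 4) → 3 H
  atom 5: C, bond orders sum to 2 (valence 4) → 2 H
  atom 6: C, bond orders sum to 2 (valence 4) → 2 H
  atom 7: C, bond orders sum to 4 (valence 4) → 0 H
  atom 8: C, bond orders sum to 3 (valence 4) → 1 H
  atom 9: C, bond orders sum to 3 (valence 4) → 1 H
  atom 10: C, bond orders sum to 4 (valence 4) → 0 H
  atom 11: C, bond orders sum to 4 (valence 4) → 0 H
  atom 12: N, bond orders sum to 3 (valence 3) → 0 H
  atom 13: C, bond orders sum to 3 (valence 4) → 1 H
  atom 14: C, bond orders sum to 4 (valence 4) → 0 H
  atom 15: C, bond orders sum to 4 (valence 4) → 0 H
  atom 16: N, bond orders sum to 1 (valence 3) → 2 H
  atom 17: O, bond orders sum to 2 (valence 2) → 0 H
Totals → C:14, H:18, N:2, O:1.
In Hill order: C14H18N2O.

C14H18N2O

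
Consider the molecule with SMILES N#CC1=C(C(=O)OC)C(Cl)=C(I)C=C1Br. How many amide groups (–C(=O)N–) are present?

0

Scan the SMILES for the amide motif — none present.
Groups that are present: 1 ester, 1 nitrile.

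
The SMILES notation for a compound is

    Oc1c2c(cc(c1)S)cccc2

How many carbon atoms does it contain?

Count every carbon token in the SMILES (each C, including those in ring-closure positions and inside branches).
Carbon count: 10.

10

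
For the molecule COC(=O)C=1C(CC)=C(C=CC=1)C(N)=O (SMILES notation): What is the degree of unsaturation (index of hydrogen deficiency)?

Degree of unsaturation = (number of rings) + (number of π bonds).
Ring closures in the SMILES: 1.
π bonds: 5 double bonds (each 1 DoU) → 5 DoU from unsaturation.
Total DoU = 1 + 5 = 6.

6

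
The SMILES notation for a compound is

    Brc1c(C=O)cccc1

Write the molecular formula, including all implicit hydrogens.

C7H5BrO

Walk through each heavy atom and fill implicit hydrogens from standard valence (C 4, N 3, O 2, S 2, halogen 1); for lowercase aromatic atoms, an aromatic c carries 1 H when it has two neighbours and 0 H with three, and aromatic n carries 0 H:
  atom 1: Br (halogen, monovalent) → 0 H
  atom 2: aromatic c, 3 neighbours → 0 H
  atom 3: aromatic c, 3 neighbours → 0 H
  atom 4: C, bond orders sum to 3 (valence 4) → 1 H
  atom 5: O, bond orders sum to 2 (valence 2) → 0 H
  atom 6: aromatic c, 2 neighbours → 1 H
  atom 7: aromatic c, 2 neighbours → 1 H
  atom 8: aromatic c, 2 neighbours → 1 H
  atom 9: aromatic c, 2 neighbours → 1 H
Totals → C:7, H:5, Br:1, O:1.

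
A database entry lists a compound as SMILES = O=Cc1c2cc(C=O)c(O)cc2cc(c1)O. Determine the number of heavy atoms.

Every atom symbol written in the SMILES (organic subset) is one heavy atom; implicit H are not written.
Heavy atoms by element → C:12, O:4.
Total: 16.

16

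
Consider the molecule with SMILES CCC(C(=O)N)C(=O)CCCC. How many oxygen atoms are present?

Scan the SMILES for O atoms (remember two-letter symbols like Cl and Br are single atoms).
Oxygen count: 2.

2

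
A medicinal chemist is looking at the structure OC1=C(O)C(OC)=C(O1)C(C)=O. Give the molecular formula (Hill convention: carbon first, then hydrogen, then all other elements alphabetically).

Walk through each heavy atom and fill implicit hydrogens from standard valence (C 4, N 3, O 2, S 2, halogen 1):
  atom 1: O, bond orders sum to 1 (valence 2) → 1 H
  atom 2: C, bond orders sum to 4 (valence 4) → 0 H
  atom 3: C, bond orders sum to 4 (valence 4) → 0 H
  atom 4: O, bond orders sum to 1 (valence 2) → 1 H
  atom 5: C, bond orders sum to 4 (valence 4) → 0 H
  atom 6: O, bond orders sum to 2 (valence 2) → 0 H
  atom 7: C, bond orders sum to 1 (valence 4) → 3 H
  atom 8: C, bond orders sum to 4 (valence 4) → 0 H
  atom 9: O, bond orders sum to 2 (valence 2) → 0 H
  atom 10: C, bond orders sum to 4 (valence 4) → 0 H
  atom 11: C, bond orders sum to 1 (valence 4) → 3 H
  atom 12: O, bond orders sum to 2 (valence 2) → 0 H
Totals → C:7, H:8, O:5.
In Hill order: C7H8O5.

C7H8O5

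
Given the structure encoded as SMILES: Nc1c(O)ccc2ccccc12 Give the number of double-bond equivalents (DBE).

7

Molecular formula: C10H9NO.
DoU = (2C + 2 + N − H − X) / 2, where X is the halogen count and O/S are ignored.
    = (2·10 + 2 + 1 − 9 − 0) / 2 = 14 / 2 = 7.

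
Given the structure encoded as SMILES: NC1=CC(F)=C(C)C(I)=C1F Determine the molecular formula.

Walk through each heavy atom and fill implicit hydrogens from standard valence (C 4, N 3, O 2, S 2, halogen 1):
  atom 1: N, bond orders sum to 1 (valence 3) → 2 H
  atom 2: C, bond orders sum to 4 (valence 4) → 0 H
  atom 3: C, bond orders sum to 3 (valence 4) → 1 H
  atom 4: C, bond orders sum to 4 (valence 4) → 0 H
  atom 5: F (halogen, monovalent) → 0 H
  atom 6: C, bond orders sum to 4 (valence 4) → 0 H
  atom 7: C, bond orders sum to 1 (valence 4) → 3 H
  atom 8: C, bond orders sum to 4 (valence 4) → 0 H
  atom 9: I (halogen, monovalent) → 0 H
  atom 10: C, bond orders sum to 4 (valence 4) → 0 H
  atom 11: F (halogen, monovalent) → 0 H
Totals → C:7, H:6, F:2, I:1, N:1.
In Hill order: C7H6F2IN.

C7H6F2IN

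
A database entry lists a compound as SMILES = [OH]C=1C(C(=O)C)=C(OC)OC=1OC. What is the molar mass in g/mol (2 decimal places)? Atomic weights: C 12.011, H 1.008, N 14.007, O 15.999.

186.16 g/mol

First, the molecular formula is C8H10O5 (counting implicit H from valence).
  C: 8 × 12.011 = 96.088
  H: 10 × 1.008 = 10.080
  O: 5 × 15.999 = 79.995
Sum: 8×12.011 + 10×1.008 + 5×15.999 = 186.163 → 186.16 g/mol.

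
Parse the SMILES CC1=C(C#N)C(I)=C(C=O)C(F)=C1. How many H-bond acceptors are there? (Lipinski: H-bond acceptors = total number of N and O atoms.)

N atoms: 1; O atoms: 1.
Lipinski HBA = 1 + 1 = 2.

2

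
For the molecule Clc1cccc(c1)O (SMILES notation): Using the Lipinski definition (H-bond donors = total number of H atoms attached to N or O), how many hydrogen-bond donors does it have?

Donors: find every N or O and count the H atoms it carries.
  atom 8 (O): bond orders sum to 1 → 1 H
Lipinski HBD = 1.

1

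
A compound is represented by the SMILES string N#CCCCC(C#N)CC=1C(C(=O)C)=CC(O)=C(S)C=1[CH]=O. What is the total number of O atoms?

Scan the SMILES for O atoms (remember two-letter symbols like Cl and Br are single atoms).
Oxygen count: 3.

3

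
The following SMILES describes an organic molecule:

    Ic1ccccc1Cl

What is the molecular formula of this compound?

C6H4ClI

Walk through each heavy atom and fill implicit hydrogens from standard valence (C 4, N 3, O 2, S 2, halogen 1); for lowercase aromatic atoms, an aromatic c carries 1 H when it has two neighbours and 0 H with three, and aromatic n carries 0 H:
  atom 1: I (halogen, monovalent) → 0 H
  atom 2: aromatic c, 3 neighbours → 0 H
  atom 3: aromatic c, 2 neighbours → 1 H
  atom 4: aromatic c, 2 neighbours → 1 H
  atom 5: aromatic c, 2 neighbours → 1 H
  atom 6: aromatic c, 2 neighbours → 1 H
  atom 7: aromatic c, 3 neighbours → 0 H
  atom 8: Cl (halogen, monovalent) → 0 H
Totals → C:6, H:4, Cl:1, I:1.
In Hill order: C6H4ClI.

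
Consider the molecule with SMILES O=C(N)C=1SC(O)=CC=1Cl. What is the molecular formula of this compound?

C5H4ClNO2S

Walk through each heavy atom and fill implicit hydrogens from standard valence (C 4, N 3, O 2, S 2, halogen 1):
  atom 1: O, bond orders sum to 2 (valence 2) → 0 H
  atom 2: C, bond orders sum to 4 (valence 4) → 0 H
  atom 3: N, bond orders sum to 1 (valence 3) → 2 H
  atom 4: C, bond orders sum to 4 (valence 4) → 0 H
  atom 5: S, bond orders sum to 2 (valence 2) → 0 H
  atom 6: C, bond orders sum to 4 (valence 4) → 0 H
  atom 7: O, bond orders sum to 1 (valence 2) → 1 H
  atom 8: C, bond orders sum to 3 (valence 4) → 1 H
  atom 9: C, bond orders sum to 4 (valence 4) → 0 H
  atom 10: Cl (halogen, monovalent) → 0 H
Totals → C:5, H:4, Cl:1, N:1, O:2, S:1.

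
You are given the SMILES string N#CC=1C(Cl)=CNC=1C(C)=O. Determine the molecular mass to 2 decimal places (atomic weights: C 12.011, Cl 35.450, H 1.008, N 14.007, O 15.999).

First, the molecular formula is C7H5ClN2O (counting implicit H from valence).
  C: 7 × 12.011 = 84.077
  Cl: 1 × 35.450 = 35.450
  H: 5 × 1.008 = 5.040
  N: 2 × 14.007 = 28.014
  O: 1 × 15.999 = 15.999
Sum: 7×12.011 + 1×35.450 + 5×1.008 + 2×14.007 + 1×15.999 = 168.580 → 168.58 g/mol.

168.58 g/mol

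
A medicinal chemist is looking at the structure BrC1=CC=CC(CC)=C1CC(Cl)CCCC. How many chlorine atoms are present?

1

Scan the SMILES for Cl atoms (remember two-letter symbols like Cl and Br are single atoms).
Chlorine count: 1.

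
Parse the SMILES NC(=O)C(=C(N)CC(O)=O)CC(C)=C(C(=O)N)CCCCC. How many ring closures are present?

In SMILES, each pair of matching ring-closure digits denotes one ring-closing bond; the number of such bonds equals the number of independent rings.
Ring-closure bonds here: 0.

0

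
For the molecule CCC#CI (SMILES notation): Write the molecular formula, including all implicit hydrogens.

C4H5I

Walk through each heavy atom and fill implicit hydrogens from standard valence (C 4, N 3, O 2, S 2, halogen 1):
  atom 1: C, bond orders sum to 1 (valence 4) → 3 H
  atom 2: C, bond orders sum to 2 (valence 4) → 2 H
  atom 3: C, bond orders sum to 4 (valence 4) → 0 H
  atom 4: C, bond orders sum to 4 (valence 4) → 0 H
  atom 5: I (halogen, monovalent) → 0 H
Totals → C:4, H:5, I:1.
In Hill order: C4H5I.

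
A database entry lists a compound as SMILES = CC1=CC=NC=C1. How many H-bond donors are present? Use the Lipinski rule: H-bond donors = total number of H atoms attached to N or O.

0

Donors: find every N or O and count the H atoms it carries.
  atom 5 (N): bond orders sum to 3 → 0 H
Lipinski HBD = 0.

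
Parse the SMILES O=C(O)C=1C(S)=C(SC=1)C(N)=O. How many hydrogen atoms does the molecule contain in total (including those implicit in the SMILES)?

Walk through each heavy atom and fill implicit hydrogens from standard valence (C 4, N 3, O 2, S 2, halogen 1):
  atom 1: O, bond orders sum to 2 (valence 2) → 0 H
  atom 2: C, bond orders sum to 4 (valence 4) → 0 H
  atom 3: O, bond orders sum to 1 (valence 2) → 1 H
  atom 4: C, bond orders sum to 4 (valence 4) → 0 H
  atom 5: C, bond orders sum to 4 (valence 4) → 0 H
  atom 6: S, bond orders sum to 1 (valence 2) → 1 H
  atom 7: C, bond orders sum to 4 (valence 4) → 0 H
  atom 8: S, bond orders sum to 2 (valence 2) → 0 H
  atom 9: C, bond orders sum to 3 (valence 4) → 1 H
  atom 10: C, bond orders sum to 4 (valence 4) → 0 H
  atom 11: N, bond orders sum to 1 (valence 3) → 2 H
  atom 12: O, bond orders sum to 2 (valence 2) → 0 H
Total hydrogens: 5.

5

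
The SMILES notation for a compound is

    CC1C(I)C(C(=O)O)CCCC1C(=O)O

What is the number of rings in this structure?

In SMILES, each pair of matching ring-closure digits denotes one ring-closing bond; the number of such bonds equals the number of independent rings.
Ring-closure bonds here: 1.

1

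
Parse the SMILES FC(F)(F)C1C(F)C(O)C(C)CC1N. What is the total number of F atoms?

Scan the SMILES for F atoms (remember two-letter symbols like Cl and Br are single atoms).
Fluorine count: 4.

4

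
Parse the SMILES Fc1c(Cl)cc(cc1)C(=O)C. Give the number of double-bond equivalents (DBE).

5

Molecular formula: C8H6ClFO.
DoU = (2C + 2 + N − H − X) / 2, where X is the halogen count and O/S are ignored.
    = (2·8 + 2 + 0 − 6 − 2) / 2 = 10 / 2 = 5.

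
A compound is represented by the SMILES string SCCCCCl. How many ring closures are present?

0

In SMILES, each pair of matching ring-closure digits denotes one ring-closing bond; the number of such bonds equals the number of independent rings.
Ring-closure bonds here: 0.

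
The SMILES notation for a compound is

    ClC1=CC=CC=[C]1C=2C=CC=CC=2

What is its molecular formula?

Walk through each heavy atom and fill implicit hydrogens from standard valence (C 4, N 3, O 2, S 2, halogen 1):
  atom 1: Cl (halogen, monovalent) → 0 H
  atom 2: C, bond orders sum to 4 (valence 4) → 0 H
  atom 3: C, bond orders sum to 3 (valence 4) → 1 H
  atom 4: C, bond orders sum to 3 (valence 4) → 1 H
  atom 5: C, bond orders sum to 3 (valence 4) → 1 H
  atom 6: C, bond orders sum to 3 (valence 4) → 1 H
  atom 7: C with explicit H count 0
  atom 8: C, bond orders sum to 4 (valence 4) → 0 H
  atom 9: C, bond orders sum to 3 (valence 4) → 1 H
  atom 10: C, bond orders sum to 3 (valence 4) → 1 H
  atom 11: C, bond orders sum to 3 (valence 4) → 1 H
  atom 12: C, bond orders sum to 3 (valence 4) → 1 H
  atom 13: C, bond orders sum to 3 (valence 4) → 1 H
Totals → C:12, H:9, Cl:1.
In Hill order: C12H9Cl.

C12H9Cl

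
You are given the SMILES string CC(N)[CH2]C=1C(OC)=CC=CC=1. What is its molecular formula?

C10H15NO

Walk through each heavy atom and fill implicit hydrogens from standard valence (C 4, N 3, O 2, S 2, halogen 1):
  atom 1: C, bond orders sum to 1 (valence 4) → 3 H
  atom 2: C, bond orders sum to 3 (valence 4) → 1 H
  atom 3: N, bond orders sum to 1 (valence 3) → 2 H
  atom 4: C with explicit H count 2
  atom 5: C, bond orders sum to 4 (valence 4) → 0 H
  atom 6: C, bond orders sum to 4 (valence 4) → 0 H
  atom 7: O, bond orders sum to 2 (valence 2) → 0 H
  atom 8: C, bond orders sum to 1 (valence 4) → 3 H
  atom 9: C, bond orders sum to 3 (valence 4) → 1 H
  atom 10: C, bond orders sum to 3 (valence 4) → 1 H
  atom 11: C, bond orders sum to 3 (valence 4) → 1 H
  atom 12: C, bond orders sum to 3 (valence 4) → 1 H
Totals → C:10, H:15, N:1, O:1.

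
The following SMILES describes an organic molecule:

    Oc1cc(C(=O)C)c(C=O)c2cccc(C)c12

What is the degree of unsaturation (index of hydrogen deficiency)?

9

Molecular formula: C14H12O3.
DoU = (2C + 2 + N − H − X) / 2, where X is the halogen count and O/S are ignored.
    = (2·14 + 2 + 0 − 12 − 0) / 2 = 18 / 2 = 9.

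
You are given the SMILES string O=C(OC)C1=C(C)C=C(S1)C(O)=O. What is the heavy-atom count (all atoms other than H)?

Every atom symbol written in the SMILES (organic subset) is one heavy atom; implicit H are not written.
Heavy atoms by element → C:8, O:4, S:1.
Total: 13.

13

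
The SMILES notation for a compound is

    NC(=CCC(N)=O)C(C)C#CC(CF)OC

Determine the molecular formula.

Walk through each heavy atom and fill implicit hydrogens from standard valence (C 4, N 3, O 2, S 2, halogen 1):
  atom 1: N, bond orders sum to 1 (valence 3) → 2 H
  atom 2: C, bond orders sum to 4 (valence 4) → 0 H
  atom 3: C, bond orders sum to 3 (valence 4) → 1 H
  atom 4: C, bond orders sum to 2 (valence 4) → 2 H
  atom 5: C, bond orders sum to 4 (valence 4) → 0 H
  atom 6: N, bond orders sum to 1 (valence 3) → 2 H
  atom 7: O, bond orders sum to 2 (valence 2) → 0 H
  atom 8: C, bond orders sum to 3 (valence 4) → 1 H
  atom 9: C, bond orders sum to 1 (valence 4) → 3 H
  atom 10: C, bond orders sum to 4 (valence 4) → 0 H
  atom 11: C, bond orders sum to 4 (valence 4) → 0 H
  atom 12: C, bond orders sum to 3 (valence 4) → 1 H
  atom 13: C, bond orders sum to 2 (valence 4) → 2 H
  atom 14: F (halogen, monovalent) → 0 H
  atom 15: O, bond orders sum to 2 (valence 2) → 0 H
  atom 16: C, bond orders sum to 1 (valence 4) → 3 H
Totals → C:11, H:17, F:1, N:2, O:2.

C11H17FN2O2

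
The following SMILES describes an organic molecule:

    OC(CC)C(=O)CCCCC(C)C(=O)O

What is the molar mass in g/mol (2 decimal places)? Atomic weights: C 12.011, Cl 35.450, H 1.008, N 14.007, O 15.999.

First, the molecular formula is C11H20O4 (counting implicit H from valence).
  C: 11 × 12.011 = 132.121
  H: 20 × 1.008 = 20.160
  O: 4 × 15.999 = 63.996
Sum: 11×12.011 + 20×1.008 + 4×15.999 = 216.277 → 216.28 g/mol.

216.28 g/mol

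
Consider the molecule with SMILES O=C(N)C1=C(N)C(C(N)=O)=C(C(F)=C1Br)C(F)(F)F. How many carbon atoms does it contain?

Count every carbon token in the SMILES (each C, including those in ring-closure positions and inside branches).
Carbon count: 9.

9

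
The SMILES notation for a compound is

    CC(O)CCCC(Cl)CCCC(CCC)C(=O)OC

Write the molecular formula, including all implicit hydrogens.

Walk through each heavy atom and fill implicit hydrogens from standard valence (C 4, N 3, O 2, S 2, halogen 1):
  atom 1: C, bond orders sum to 1 (valence 4) → 3 H
  atom 2: C, bond orders sum to 3 (valence 4) → 1 H
  atom 3: O, bond orders sum to 1 (valence 2) → 1 H
  atom 4: C, bond orders sum to 2 (valence 4) → 2 H
  atom 5: C, bond orders sum to 2 (valence 4) → 2 H
  atom 6: C, bond orders sum to 2 (valence 4) → 2 H
  atom 7: C, bond orders sum to 3 (valence 4) → 1 H
  atom 8: Cl (halogen, monovalent) → 0 H
  atom 9: C, bond orders sum to 2 (valence 4) → 2 H
  atom 10: C, bond orders sum to 2 (valence 4) → 2 H
  atom 11: C, bond orders sum to 2 (valence 4) → 2 H
  atom 12: C, bond orders sum to 3 (valence 4) → 1 H
  atom 13: C, bond orders sum to 2 (valence 4) → 2 H
  atom 14: C, bond orders sum to 2 (valence 4) → 2 H
  atom 15: C, bond orders sum to 1 (valence 4) → 3 H
  atom 16: C, bond orders sum to 4 (valence 4) → 0 H
  atom 17: O, bond orders sum to 2 (valence 2) → 0 H
  atom 18: O, bond orders sum to 2 (valence 2) → 0 H
  atom 19: C, bond orders sum to 1 (valence 4) → 3 H
Totals → C:15, H:29, Cl:1, O:3.
In Hill order: C15H29ClO3.

C15H29ClO3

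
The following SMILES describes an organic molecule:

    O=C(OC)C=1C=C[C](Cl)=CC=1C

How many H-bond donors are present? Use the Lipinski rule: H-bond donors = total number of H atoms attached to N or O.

0

Donors: find every N or O and count the H atoms it carries.
  atom 1 (O): bond orders sum to 2 → 0 H
  atom 3 (O): bond orders sum to 2 → 0 H
Lipinski HBD = 0.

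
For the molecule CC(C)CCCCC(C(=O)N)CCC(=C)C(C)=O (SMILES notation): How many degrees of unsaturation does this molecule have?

3

Degree of unsaturation = (number of rings) + (number of π bonds).
Ring closures in the SMILES: 0.
π bonds: 3 double bonds (each 1 DoU) → 3 DoU from unsaturation.
Total DoU = 0 + 3 = 3.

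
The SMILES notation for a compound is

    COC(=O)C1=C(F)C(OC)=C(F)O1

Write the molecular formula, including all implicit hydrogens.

Walk through each heavy atom and fill implicit hydrogens from standard valence (C 4, N 3, O 2, S 2, halogen 1):
  atom 1: C, bond orders sum to 1 (valence 4) → 3 H
  atom 2: O, bond orders sum to 2 (valence 2) → 0 H
  atom 3: C, bond orders sum to 4 (valence 4) → 0 H
  atom 4: O, bond orders sum to 2 (valence 2) → 0 H
  atom 5: C, bond orders sum to 4 (valence 4) → 0 H
  atom 6: C, bond orders sum to 4 (valence 4) → 0 H
  atom 7: F (halogen, monovalent) → 0 H
  atom 8: C, bond orders sum to 4 (valence 4) → 0 H
  atom 9: O, bond orders sum to 2 (valence 2) → 0 H
  atom 10: C, bond orders sum to 1 (valence 4) → 3 H
  atom 11: C, bond orders sum to 4 (valence 4) → 0 H
  atom 12: F (halogen, monovalent) → 0 H
  atom 13: O, bond orders sum to 2 (valence 2) → 0 H
Totals → C:7, H:6, F:2, O:4.
In Hill order: C7H6F2O4.

C7H6F2O4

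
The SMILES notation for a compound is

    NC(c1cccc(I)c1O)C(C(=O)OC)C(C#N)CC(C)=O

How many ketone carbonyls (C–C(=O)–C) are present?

1

The ketone motif appears at heavy-atom position 20 in the SMILES.
Other groups present: 1 ester, 1 hydroxyl, 1 nitrile, 1 primary amine.
Ketone count: 1.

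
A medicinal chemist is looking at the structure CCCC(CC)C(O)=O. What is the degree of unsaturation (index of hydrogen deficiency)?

1

Molecular formula: C7H14O2.
DoU = (2C + 2 + N − H − X) / 2, where X is the halogen count and O/S are ignored.
    = (2·7 + 2 + 0 − 14 − 0) / 2 = 2 / 2 = 1.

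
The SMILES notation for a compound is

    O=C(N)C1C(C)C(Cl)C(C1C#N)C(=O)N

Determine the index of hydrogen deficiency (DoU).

Molecular formula: C9H12ClN3O2.
DoU = (2C + 2 + N − H − X) / 2, where X is the halogen count and O/S are ignored.
    = (2·9 + 2 + 3 − 12 − 1) / 2 = 10 / 2 = 5.

5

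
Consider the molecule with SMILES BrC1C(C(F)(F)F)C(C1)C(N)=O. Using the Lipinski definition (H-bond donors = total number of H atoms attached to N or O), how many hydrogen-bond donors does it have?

2

Donors: find every N or O and count the H atoms it carries.
  atom 11 (N): bond orders sum to 1 → 2 H
  atom 12 (O): bond orders sum to 2 → 0 H
Lipinski HBD = 2.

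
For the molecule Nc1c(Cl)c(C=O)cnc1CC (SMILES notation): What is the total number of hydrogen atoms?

9

Walk through each heavy atom and fill implicit hydrogens from standard valence (C 4, N 3, O 2, S 2, halogen 1); for lowercase aromatic atoms, an aromatic c carries 1 H when it has two neighbours and 0 H with three, and aromatic n carries 0 H:
  atom 1: N, bond orders sum to 1 (valence 3) → 2 H
  atom 2: aromatic c, 3 neighbours → 0 H
  atom 3: aromatic c, 3 neighbours → 0 H
  atom 4: Cl (halogen, monovalent) → 0 H
  atom 5: aromatic c, 3 neighbours → 0 H
  atom 6: C, bond orders sum to 3 (valence 4) → 1 H
  atom 7: O, bond orders sum to 2 (valence 2) → 0 H
  atom 8: aromatic c, 2 neighbours → 1 H
  atom 9: aromatic n, 2 neighbours → 0 H
  atom 10: aromatic c, 3 neighbours → 0 H
  atom 11: C, bond orders sum to 2 (valence 4) → 2 H
  atom 12: C, bond orders sum to 1 (valence 4) → 3 H
Total hydrogens: 9.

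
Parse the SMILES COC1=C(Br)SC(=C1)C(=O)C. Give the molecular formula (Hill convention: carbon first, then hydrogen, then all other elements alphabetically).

C7H7BrO2S

Walk through each heavy atom and fill implicit hydrogens from standard valence (C 4, N 3, O 2, S 2, halogen 1):
  atom 1: C, bond orders sum to 1 (valence 4) → 3 H
  atom 2: O, bond orders sum to 2 (valence 2) → 0 H
  atom 3: C, bond orders sum to 4 (valence 4) → 0 H
  atom 4: C, bond orders sum to 4 (valence 4) → 0 H
  atom 5: Br (halogen, monovalent) → 0 H
  atom 6: S, bond orders sum to 2 (valence 2) → 0 H
  atom 7: C, bond orders sum to 4 (valence 4) → 0 H
  atom 8: C, bond orders sum to 3 (valence 4) → 1 H
  atom 9: C, bond orders sum to 4 (valence 4) → 0 H
  atom 10: O, bond orders sum to 2 (valence 2) → 0 H
  atom 11: C, bond orders sum to 1 (valence 4) → 3 H
Totals → C:7, H:7, Br:1, O:2, S:1.
In Hill order: C7H7BrO2S.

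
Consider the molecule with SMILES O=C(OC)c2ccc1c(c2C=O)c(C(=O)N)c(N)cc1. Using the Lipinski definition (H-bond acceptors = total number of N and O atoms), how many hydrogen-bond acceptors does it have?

N atoms: 2; O atoms: 4.
Lipinski HBA = 2 + 4 = 6.

6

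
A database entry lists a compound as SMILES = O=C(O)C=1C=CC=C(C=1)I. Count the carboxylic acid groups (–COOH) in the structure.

The carboxylic acid motif appears at heavy-atom position 2 in the SMILES.
Carboxylic acid count: 1.

1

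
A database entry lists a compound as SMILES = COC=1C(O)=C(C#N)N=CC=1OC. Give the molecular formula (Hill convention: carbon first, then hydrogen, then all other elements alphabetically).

C8H8N2O3

Walk through each heavy atom and fill implicit hydrogens from standard valence (C 4, N 3, O 2, S 2, halogen 1):
  atom 1: C, bond orders sum to 1 (valence 4) → 3 H
  atom 2: O, bond orders sum to 2 (valence 2) → 0 H
  atom 3: C, bond orders sum to 4 (valence 4) → 0 H
  atom 4: C, bond orders sum to 4 (valence 4) → 0 H
  atom 5: O, bond orders sum to 1 (valence 2) → 1 H
  atom 6: C, bond orders sum to 4 (valence 4) → 0 H
  atom 7: C, bond orders sum to 4 (valence 4) → 0 H
  atom 8: N, bond orders sum to 3 (valence 3) → 0 H
  atom 9: N, bond orders sum to 3 (valence 3) → 0 H
  atom 10: C, bond orders sum to 3 (valence 4) → 1 H
  atom 11: C, bond orders sum to 4 (valence 4) → 0 H
  atom 12: O, bond orders sum to 2 (valence 2) → 0 H
  atom 13: C, bond orders sum to 1 (valence 4) → 3 H
Totals → C:8, H:8, N:2, O:3.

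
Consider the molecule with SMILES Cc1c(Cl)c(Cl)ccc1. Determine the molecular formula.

Walk through each heavy atom and fill implicit hydrogens from standard valence (C 4, N 3, O 2, S 2, halogen 1); for lowercase aromatic atoms, an aromatic c carries 1 H when it has two neighbours and 0 H with three, and aromatic n carries 0 H:
  atom 1: C, bond orders sum to 1 (valence 4) → 3 H
  atom 2: aromatic c, 3 neighbours → 0 H
  atom 3: aromatic c, 3 neighbours → 0 H
  atom 4: Cl (halogen, monovalent) → 0 H
  atom 5: aromatic c, 3 neighbours → 0 H
  atom 6: Cl (halogen, monovalent) → 0 H
  atom 7: aromatic c, 2 neighbours → 1 H
  atom 8: aromatic c, 2 neighbours → 1 H
  atom 9: aromatic c, 2 neighbours → 1 H
Totals → C:7, H:6, Cl:2.

C7H6Cl2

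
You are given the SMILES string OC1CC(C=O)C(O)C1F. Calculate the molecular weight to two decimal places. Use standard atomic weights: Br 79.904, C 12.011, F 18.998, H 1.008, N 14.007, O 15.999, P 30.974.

First, the molecular formula is C6H9FO3 (counting implicit H from valence).
  C: 6 × 12.011 = 72.066
  F: 1 × 18.998 = 18.998
  H: 9 × 1.008 = 9.072
  O: 3 × 15.999 = 47.997
Sum: 6×12.011 + 1×18.998 + 9×1.008 + 3×15.999 = 148.133 → 148.13 g/mol.

148.13 g/mol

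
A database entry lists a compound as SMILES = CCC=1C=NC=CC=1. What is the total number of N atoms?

Scan the SMILES for N atoms (remember two-letter symbols like Cl and Br are single atoms).
Nitrogen count: 1.

1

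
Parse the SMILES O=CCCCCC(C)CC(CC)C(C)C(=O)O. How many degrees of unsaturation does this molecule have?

2

Molecular formula: C14H26O3.
DoU = (2C + 2 + N − H − X) / 2, where X is the halogen count and O/S are ignored.
    = (2·14 + 2 + 0 − 26 − 0) / 2 = 4 / 2 = 2.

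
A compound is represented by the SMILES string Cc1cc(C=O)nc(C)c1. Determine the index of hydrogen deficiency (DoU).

Molecular formula: C8H9NO.
DoU = (2C + 2 + N − H − X) / 2, where X is the halogen count and O/S are ignored.
    = (2·8 + 2 + 1 − 9 − 0) / 2 = 10 / 2 = 5.

5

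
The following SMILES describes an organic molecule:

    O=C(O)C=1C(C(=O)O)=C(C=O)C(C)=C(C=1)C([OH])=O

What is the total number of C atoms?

Count every carbon token in the SMILES (each C, including those in ring-closure positions and inside branches).
Carbon count: 11.

11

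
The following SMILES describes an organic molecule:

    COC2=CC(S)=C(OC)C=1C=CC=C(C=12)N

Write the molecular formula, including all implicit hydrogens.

Walk through each heavy atom and fill implicit hydrogens from standard valence (C 4, N 3, O 2, S 2, halogen 1):
  atom 1: C, bond orders sum to 1 (valence 4) → 3 H
  atom 2: O, bond orders sum to 2 (valence 2) → 0 H
  atom 3: C, bond orders sum to 4 (valence 4) → 0 H
  atom 4: C, bond orders sum to 3 (valence 4) → 1 H
  atom 5: C, bond orders sum to 4 (valence 4) → 0 H
  atom 6: S, bond orders sum to 1 (valence 2) → 1 H
  atom 7: C, bond orders sum to 4 (valence 4) → 0 H
  atom 8: O, bond orders sum to 2 (valence 2) → 0 H
  atom 9: C, bond orders sum to 1 (valence 4) → 3 H
  atom 10: C, bond orders sum to 4 (valence 4) → 0 H
  atom 11: C, bond orders sum to 3 (valence 4) → 1 H
  atom 12: C, bond orders sum to 3 (valence 4) → 1 H
  atom 13: C, bond orders sum to 3 (valence 4) → 1 H
  atom 14: C, bond orders sum to 4 (valence 4) → 0 H
  atom 15: C, bond orders sum to 4 (valence 4) → 0 H
  atom 16: N, bond orders sum to 1 (valence 3) → 2 H
Totals → C:12, H:13, N:1, O:2, S:1.
In Hill order: C12H13NO2S.

C12H13NO2S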